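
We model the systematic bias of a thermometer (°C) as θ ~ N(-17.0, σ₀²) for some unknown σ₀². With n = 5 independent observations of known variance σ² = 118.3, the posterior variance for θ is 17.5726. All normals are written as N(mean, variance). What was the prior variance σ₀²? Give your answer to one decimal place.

σ₀² = 68.3

Posterior precision equals prior precision plus data precision: 1/σ_n² = 1/σ₀² + n/σ².
So 1/σ₀² = 1/17.5726 − 5/118.3 = 0.056907 − 0.042265 = 0.014642.
Hence σ₀² = 1/0.014642 ≈ 68.3.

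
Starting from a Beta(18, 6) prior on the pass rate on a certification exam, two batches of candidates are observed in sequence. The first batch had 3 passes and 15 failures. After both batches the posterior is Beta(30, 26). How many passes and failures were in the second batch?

9 passes and 5 failures

Because Beta–binomial updating is additive in the counts, the combined data contributed (α_post−α_prior, β_post−β_prior) successes and failures.
Total across both batches: 30−18=12 passes, 26−6=20 failures.
Subtract the first batch: 12−3=9 passes and 20−15=5 failures.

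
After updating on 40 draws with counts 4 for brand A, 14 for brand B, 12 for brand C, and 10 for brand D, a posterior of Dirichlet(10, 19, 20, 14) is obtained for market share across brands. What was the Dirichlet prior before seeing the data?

For a Dirichlet(α) prior with multinomial counts c, the posterior is Dirichlet(α + c) componentwise.
Subtract each count from the matching posterior parameter: 10−4=6, 19−14=5, 20−12=8, 14−10=4.

Dirichlet(6, 5, 8, 4)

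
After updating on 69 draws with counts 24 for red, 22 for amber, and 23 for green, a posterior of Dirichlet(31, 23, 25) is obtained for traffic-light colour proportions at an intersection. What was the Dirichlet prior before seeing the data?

For a Dirichlet(α) prior with multinomial counts c, the posterior is Dirichlet(α + c) componentwise.
Subtract each count from the matching posterior parameter: 31−24=7, 23−22=1, 25−23=2.

Dirichlet(7, 1, 2)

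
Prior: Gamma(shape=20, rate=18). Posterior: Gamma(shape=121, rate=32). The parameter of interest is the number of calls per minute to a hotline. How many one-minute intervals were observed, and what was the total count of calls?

A Gamma(α, β) prior (rate parametrization) on a Poisson rate with n observations summing to S gives posterior Gamma(α+S, β+n).
Matching: Σxᵢ = 121 − 20 = 101 and n = 32 − 18 = 14.

n = 14 one-minute intervals with total 101 calls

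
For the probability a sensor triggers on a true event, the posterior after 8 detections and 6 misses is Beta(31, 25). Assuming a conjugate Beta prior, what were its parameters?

Beta(23, 19)

A Beta(a, b) prior with s successes and f failures in binomial data gives a Beta(a+s, b+f) posterior.
So a = 31 − 8 = 23 and b = 25 − 6 = 19.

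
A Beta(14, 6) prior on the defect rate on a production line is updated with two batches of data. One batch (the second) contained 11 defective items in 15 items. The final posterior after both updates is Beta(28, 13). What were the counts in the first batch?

Because Beta–binomial updating is additive in the counts, the combined data contributed (α_post−α_prior, β_post−β_prior) successes and failures.
Total across both batches: 28−14=14 defective items, 13−6=7 good items.
Subtract the second batch: 14−11=3 defective items and 7−4=3 good items.

3 defective items and 3 good items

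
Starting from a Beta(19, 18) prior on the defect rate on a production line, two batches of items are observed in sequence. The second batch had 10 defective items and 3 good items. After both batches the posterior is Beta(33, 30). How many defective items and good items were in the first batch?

Because Beta–binomial updating is additive in the counts, the combined data contributed (α_post−α_prior, β_post−β_prior) successes and failures.
Total across both batches: 33−19=14 defective items, 30−18=12 good items.
Subtract the second batch: 14−10=4 defective items and 12−3=9 good items.

4 defective items and 9 good items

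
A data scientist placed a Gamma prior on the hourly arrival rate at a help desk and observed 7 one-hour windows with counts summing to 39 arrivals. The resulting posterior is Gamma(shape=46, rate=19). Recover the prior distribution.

Gamma–Poisson conjugacy: posterior shape = α + Σxᵢ, posterior rate = β + n.
So α = 46 − 39 = 7 and β = 19 − 7 = 12.

Gamma(shape=7, rate=12)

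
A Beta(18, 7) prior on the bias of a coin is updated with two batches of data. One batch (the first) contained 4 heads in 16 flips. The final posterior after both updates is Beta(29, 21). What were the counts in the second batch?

7 heads and 2 tails

Because Beta–binomial updating is additive in the counts, the combined data contributed (α_post−α_prior, β_post−β_prior) successes and failures.
Total across both batches: 29−18=11 heads, 21−7=14 tails.
Subtract the first batch: 11−4=7 heads and 14−12=2 tails.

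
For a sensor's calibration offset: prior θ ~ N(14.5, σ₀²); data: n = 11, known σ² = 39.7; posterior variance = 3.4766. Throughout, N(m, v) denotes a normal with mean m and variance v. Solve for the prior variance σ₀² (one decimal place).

σ₀² = 94.7

Posterior precision equals prior precision plus data precision: 1/σ_n² = 1/σ₀² + n/σ².
So 1/σ₀² = 1/3.4766 − 11/39.7 = 0.287637 − 0.277078 = 0.010559.
Hence σ₀² = 1/0.010559 ≈ 94.7.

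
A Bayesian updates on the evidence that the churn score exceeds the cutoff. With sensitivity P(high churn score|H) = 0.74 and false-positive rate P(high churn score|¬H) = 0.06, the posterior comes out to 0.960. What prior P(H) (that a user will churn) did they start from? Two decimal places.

P(H) = 0.66

In odds form, posterior odds = prior odds × likelihood ratio, so prior odds = posterior odds ÷ LR.
Posterior odds = 0.960/(1−0.960) = 24.0000. LR = 0.74/0.06 = 12.3333.
Prior odds = 24.0000/12.3333 = 1.9460, so P(H) = 1.9460/(1+1.9460) ≈ 0.66.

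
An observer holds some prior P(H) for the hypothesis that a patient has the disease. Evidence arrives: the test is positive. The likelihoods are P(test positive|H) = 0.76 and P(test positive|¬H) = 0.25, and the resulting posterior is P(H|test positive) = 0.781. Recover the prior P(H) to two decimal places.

Bayes' rule in odds form gives O(H|E) = O(H)·[P(E|H)/P(E|¬H)], hence O(H) = O(H|E)/LR.
Posterior odds = 0.781/(1−0.781) = 3.5662. LR = 0.76/0.25 = 3.0400.
Prior odds = 3.5662/3.0400 = 1.1731, so P(H) = 1.1731/(1+1.1731) ≈ 0.54.

P(H) = 0.54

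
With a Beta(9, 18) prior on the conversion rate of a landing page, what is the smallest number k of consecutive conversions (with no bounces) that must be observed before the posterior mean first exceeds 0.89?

k = 137

After k conversions and 0 bounces the posterior is Beta(9+k, 18), with mean (9+k)/(9+18+k).
Set (9+k)/(27+k) > 0.89 and solve: k > (0.89·27 − 9)/(1 − 0.89) = 136.636.
The smallest integer exceeding 136.636 is 137.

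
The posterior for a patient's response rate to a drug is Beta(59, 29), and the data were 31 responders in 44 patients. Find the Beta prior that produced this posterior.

Beta(28, 16)

Beta is conjugate to the binomial likelihood: posterior = Beta(a+s, b+f).
So a = 59 − 31 = 28 and b = 29 − 13 = 16.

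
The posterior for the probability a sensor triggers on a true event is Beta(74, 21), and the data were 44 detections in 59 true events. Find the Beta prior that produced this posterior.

Beta(30, 6)

Under Beta–binomial conjugacy the posterior parameters are (α+s, β+f).
So α = 74 − 44 = 30 and β = 21 − 15 = 6.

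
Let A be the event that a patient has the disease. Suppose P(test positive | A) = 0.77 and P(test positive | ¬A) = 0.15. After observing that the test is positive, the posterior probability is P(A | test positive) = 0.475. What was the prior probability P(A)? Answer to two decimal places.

P(A) = 0.15

Bayes' rule in odds form gives O(A|E) = O(A)·[P(E|A)/P(E|¬A)], hence O(A) = O(A|E)/LR.
Posterior odds = 0.475/(1−0.475) = 0.9048. LR = 0.77/0.15 = 5.1333.
Prior odds = 0.9048/5.1333 = 0.1763, so P(A) = 0.1763/(1+0.1763) ≈ 0.15.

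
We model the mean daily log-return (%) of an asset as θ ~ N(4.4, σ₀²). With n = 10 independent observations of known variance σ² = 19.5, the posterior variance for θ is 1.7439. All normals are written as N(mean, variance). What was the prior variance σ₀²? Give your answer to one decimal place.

σ₀² = 16.5

Posterior precision equals prior precision plus data precision: 1/σ_n² = 1/σ₀² + n/σ².
So 1/σ₀² = 1/1.7439 − 10/19.5 = 0.573427 − 0.512821 = 0.060606.
Hence σ₀² = 1/0.060606 ≈ 16.5.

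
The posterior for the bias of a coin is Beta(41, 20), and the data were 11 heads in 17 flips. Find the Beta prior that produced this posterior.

Beta is conjugate to the binomial likelihood: posterior = Beta(α+s, β+f).
Subtract the data counts: 41−11=30, 20−6=14.

Beta(30, 14)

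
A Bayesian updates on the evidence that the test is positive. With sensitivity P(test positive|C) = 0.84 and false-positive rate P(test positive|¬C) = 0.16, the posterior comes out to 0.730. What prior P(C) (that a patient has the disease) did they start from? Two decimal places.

P(C) = 0.34

Bayes' rule in odds form gives O(C|E) = O(C)·[P(E|C)/P(E|¬C)], hence O(C) = O(C|E)/LR.
Posterior odds = 0.730/(1−0.730) = 2.7037. LR = 0.84/0.16 = 5.2500.
Prior odds = 2.7037/5.2500 = 0.5150, so P(C) = 0.5150/(1+0.5150) ≈ 0.34.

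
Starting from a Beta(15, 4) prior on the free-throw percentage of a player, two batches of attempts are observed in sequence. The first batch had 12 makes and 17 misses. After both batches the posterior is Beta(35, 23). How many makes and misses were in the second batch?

Sequential conjugate updates are equivalent to a single update on the pooled data, so total successes = posterior α − prior α and total failures = posterior β − prior β.
Total across both batches: 35−15=20 makes, 23−4=19 misses.
Subtract the first batch: 20−12=8 makes and 19−17=2 misses.

8 makes and 2 misses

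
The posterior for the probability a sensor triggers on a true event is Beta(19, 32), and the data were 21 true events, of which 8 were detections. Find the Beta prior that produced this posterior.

Beta is conjugate to the binomial likelihood: posterior = Beta(a+s, b+f).
Subtract the data counts: 19−8=11, 32−13=19.

Beta(11, 19)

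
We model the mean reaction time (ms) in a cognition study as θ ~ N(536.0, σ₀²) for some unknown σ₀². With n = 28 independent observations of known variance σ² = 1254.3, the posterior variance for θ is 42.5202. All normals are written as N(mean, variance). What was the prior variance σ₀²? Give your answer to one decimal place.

Posterior precision equals prior precision plus data precision: 1/σ_n² = 1/σ₀² + n/σ².
So 1/σ₀² = 1/42.5202 − 28/1254.3 = 0.023518 − 0.022323 = 0.001195.
Hence σ₀² = 1/0.001195 ≈ 836.8.

σ₀² = 836.8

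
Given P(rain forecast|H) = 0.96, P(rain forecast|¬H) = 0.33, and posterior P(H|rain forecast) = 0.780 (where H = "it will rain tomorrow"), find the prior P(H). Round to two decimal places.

Bayes' rule in odds form gives O(H|E) = O(H)·[P(E|H)/P(E|¬H)], hence O(H) = O(H|E)/LR.
Posterior odds = 0.780/(1−0.780) = 3.5455. LR = 0.96/0.33 = 2.9091.
Prior odds = 3.5455/2.9091 = 1.2188, so P(H) = 1.2188/(1+1.2188) ≈ 0.55.

P(H) = 0.55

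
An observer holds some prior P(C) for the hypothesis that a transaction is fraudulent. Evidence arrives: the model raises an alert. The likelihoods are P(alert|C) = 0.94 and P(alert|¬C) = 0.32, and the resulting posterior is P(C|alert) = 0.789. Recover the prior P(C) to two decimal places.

In odds form, posterior odds = prior odds × likelihood ratio, so prior odds = posterior odds ÷ LR.
Posterior odds = 0.789/(1−0.789) = 3.7393. LR = 0.94/0.32 = 2.9375.
Prior odds = 3.7393/2.9375 = 1.2730, so P(C) = 1.2730/(1+1.2730) ≈ 0.56.

P(C) = 0.56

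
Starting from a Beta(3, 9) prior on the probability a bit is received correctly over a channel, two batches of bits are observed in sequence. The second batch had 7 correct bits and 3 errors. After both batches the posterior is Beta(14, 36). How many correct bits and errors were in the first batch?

4 correct bits and 24 errors

Sequential conjugate updates are equivalent to a single update on the pooled data, so total successes = posterior α − prior α and total failures = posterior β − prior β.
Total across both batches: 14−3=11 correct bits, 36−9=27 errors.
Subtract the second batch: 11−7=4 correct bits and 27−3=24 errors.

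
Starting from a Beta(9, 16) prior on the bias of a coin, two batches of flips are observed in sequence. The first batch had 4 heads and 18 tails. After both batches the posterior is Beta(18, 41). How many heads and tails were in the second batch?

5 heads and 7 tails

Sequential conjugate updates are equivalent to a single update on the pooled data, so total successes = posterior α − prior α and total failures = posterior β − prior β.
Total across both batches: 18−9=9 heads, 41−16=25 tails.
Subtract the first batch: 9−4=5 heads and 25−18=7 tails.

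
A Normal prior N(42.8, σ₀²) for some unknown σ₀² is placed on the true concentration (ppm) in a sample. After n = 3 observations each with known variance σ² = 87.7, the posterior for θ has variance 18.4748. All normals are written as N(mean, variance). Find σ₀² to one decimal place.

Posterior precision equals prior precision plus data precision: 1/σ_n² = 1/σ₀² + n/σ².
So 1/σ₀² = 1/18.4748 − 3/87.7 = 0.054128 − 0.034208 = 0.019920.
Hence σ₀² = 1/0.019920 ≈ 50.2.

σ₀² = 50.2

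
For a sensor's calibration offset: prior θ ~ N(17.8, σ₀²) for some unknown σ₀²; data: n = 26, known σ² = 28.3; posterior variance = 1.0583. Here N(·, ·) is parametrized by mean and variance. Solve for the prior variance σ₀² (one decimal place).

σ₀² = 38.2

Posterior precision equals prior precision plus data precision: 1/σ_n² = 1/σ₀² + n/σ².
So 1/σ₀² = 1/1.0583 − 26/28.3 = 0.944912 − 0.918728 = 0.026184.
Hence σ₀² = 1/0.026184 ≈ 38.2.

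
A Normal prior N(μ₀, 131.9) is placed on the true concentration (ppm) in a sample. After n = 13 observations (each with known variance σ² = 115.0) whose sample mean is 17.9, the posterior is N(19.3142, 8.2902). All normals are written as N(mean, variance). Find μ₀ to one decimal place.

μ₀ = 40.4

The posterior mean is a precision-weighted average: μ_n = (τ₀μ₀ + τ_data·x̄)/(τ₀+τ_data), with τ₀=1/σ₀² and τ_data=n/σ².
Here τ₀ = 1/131.9 = 0.007582 and τ_data = 13/115.0 = 0.113043, so τ_n = 0.120625.
Rearranging for μ₀: μ₀ = (μ_n·τ_n − τ_data·x̄)/τ₀ = (19.3142·0.120625 − 0.113043·17.9) / 0.007582 = 0.306306/0.007582 ≈ 40.4.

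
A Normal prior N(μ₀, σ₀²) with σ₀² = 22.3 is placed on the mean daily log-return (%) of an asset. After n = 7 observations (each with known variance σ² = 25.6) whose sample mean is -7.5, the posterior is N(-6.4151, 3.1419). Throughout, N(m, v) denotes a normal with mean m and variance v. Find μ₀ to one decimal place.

With known observation variance, the Normal–Normal posterior has precision τ_n = τ₀ + n/σ² and mean μ_n = (τ₀μ₀ + (n/σ²)x̄)/τ_n.
Here τ₀ = 1/22.3 = 0.044843 and τ_data = 7/25.6 = 0.273438, so τ_n = 0.318281.
Rearranging for μ₀: μ₀ = (μ_n·τ_n − τ_data·x̄)/τ₀ = (-6.4151·0.318281 − 0.273438·-7.5) / 0.044843 = 0.008981/0.044843 ≈ 0.2.

μ₀ = 0.2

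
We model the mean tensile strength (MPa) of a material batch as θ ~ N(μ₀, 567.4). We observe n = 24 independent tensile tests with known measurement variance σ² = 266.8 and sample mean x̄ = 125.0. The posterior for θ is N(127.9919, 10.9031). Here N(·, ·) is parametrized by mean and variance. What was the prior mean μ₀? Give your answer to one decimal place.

μ₀ = 280.7

With known observation variance, the Normal–Normal posterior has precision τ_n = τ₀ + n/σ² and mean μ_n = (τ₀μ₀ + (n/σ²)x̄)/τ_n.
Here τ₀ = 1/567.4 = 0.001762 and τ_data = 24/266.8 = 0.089955, so τ_n = 0.091717.
Rearranging for μ₀: μ₀ = (μ_n·τ_n − τ_data·x̄)/τ₀ = (127.9919·0.091717 − 0.089955·125.0) / 0.001762 = 0.494658/0.001762 ≈ 280.7.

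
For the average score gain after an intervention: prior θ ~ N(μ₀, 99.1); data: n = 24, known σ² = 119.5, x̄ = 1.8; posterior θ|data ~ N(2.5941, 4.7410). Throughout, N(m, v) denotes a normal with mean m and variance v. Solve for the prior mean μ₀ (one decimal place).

μ₀ = 18.4

With known observation variance, the Normal–Normal posterior has precision τ_n = τ₀ + n/σ² and mean μ_n = (τ₀μ₀ + (n/σ²)x̄)/τ_n.
Here τ₀ = 1/99.1 = 0.010091 and τ_data = 24/119.5 = 0.200837, so τ_n = 0.210928.
Rearranging for μ₀: μ₀ = (μ_n·τ_n − τ_data·x̄)/τ₀ = (2.5941·0.210928 − 0.200837·1.8) / 0.010091 = 0.185662/0.010091 ≈ 18.4.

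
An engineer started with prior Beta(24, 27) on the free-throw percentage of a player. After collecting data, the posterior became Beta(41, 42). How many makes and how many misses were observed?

A Beta(α, β) prior with s successes and f failures in binomial data gives a Beta(α+s, β+f) posterior.
Match parameters: s=41−24=17, f=42−27=15.

17 makes and 15 misses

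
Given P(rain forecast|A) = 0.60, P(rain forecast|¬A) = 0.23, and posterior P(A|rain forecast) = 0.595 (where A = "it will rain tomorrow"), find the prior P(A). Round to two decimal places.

P(A) = 0.36

Bayes' rule in odds form gives O(A|E) = O(A)·[P(E|A)/P(E|¬A)], hence O(A) = O(A|E)/LR.
Posterior odds = 0.595/(1−0.595) = 1.4691. LR = 0.60/0.23 = 2.6087.
Prior odds = 1.4691/2.6087 = 0.5632, so P(A) = 0.5632/(1+0.5632) ≈ 0.36.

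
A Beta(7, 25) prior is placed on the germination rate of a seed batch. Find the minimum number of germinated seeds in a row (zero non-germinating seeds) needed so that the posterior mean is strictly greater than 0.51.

k = 20

After k germinated seeds and 0 non-germinating seeds the posterior is Beta(7+k, 25), with mean (7+k)/(7+25+k).
Set (7+k)/(32+k) > 0.51 and solve: k > (0.51·32 − 7)/(1 − 0.51) = 19.020.
The smallest integer exceeding 19.020 is 20.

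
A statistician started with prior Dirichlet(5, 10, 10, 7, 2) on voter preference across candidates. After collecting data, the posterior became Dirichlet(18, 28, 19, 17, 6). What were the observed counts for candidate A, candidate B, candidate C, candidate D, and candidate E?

For a Dirichlet(α) prior with multinomial counts c, the posterior is Dirichlet(α + c) componentwise.
Counts are posterior − prior componentwise: 18−5=13, 28−10=18, 19−10=9, 17−7=10, 6−2=4.

counts (13, 18, 9, 10, 4)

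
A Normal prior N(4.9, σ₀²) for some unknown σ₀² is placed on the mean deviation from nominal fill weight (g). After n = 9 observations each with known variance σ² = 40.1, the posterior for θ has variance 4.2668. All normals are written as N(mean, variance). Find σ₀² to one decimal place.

Posterior precision equals prior precision plus data precision: 1/σ_n² = 1/σ₀² + n/σ².
So 1/σ₀² = 1/4.2668 − 9/40.1 = 0.234368 − 0.224439 = 0.009929.
Hence σ₀² = 1/0.009929 ≈ 100.7.

σ₀² = 100.7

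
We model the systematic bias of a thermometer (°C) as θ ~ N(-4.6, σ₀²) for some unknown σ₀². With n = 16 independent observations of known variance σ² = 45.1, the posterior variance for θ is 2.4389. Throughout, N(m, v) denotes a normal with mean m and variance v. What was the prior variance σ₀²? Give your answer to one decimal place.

σ₀² = 18.1

For the Normal–Normal model with known σ², precisions add: τ_n = τ₀ + n/σ².
So 1/σ₀² = 1/2.4389 − 16/45.1 = 0.410021 − 0.354767 = 0.055254.
Hence σ₀² = 1/0.055254 ≈ 18.1.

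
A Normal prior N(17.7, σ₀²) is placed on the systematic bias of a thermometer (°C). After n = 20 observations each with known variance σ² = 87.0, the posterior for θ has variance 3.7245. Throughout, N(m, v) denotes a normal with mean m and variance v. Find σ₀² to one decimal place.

For the Normal–Normal model with known σ², precisions add: τ_n = τ₀ + n/σ².
So 1/σ₀² = 1/3.7245 − 20/87.0 = 0.268492 − 0.229885 = 0.038607.
Hence σ₀² = 1/0.038607 ≈ 25.9.

σ₀² = 25.9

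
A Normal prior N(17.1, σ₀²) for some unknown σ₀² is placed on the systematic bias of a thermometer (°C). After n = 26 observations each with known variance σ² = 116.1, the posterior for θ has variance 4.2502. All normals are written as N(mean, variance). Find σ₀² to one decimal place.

For the Normal–Normal model with known σ², precisions add: τ_n = τ₀ + n/σ².
So 1/σ₀² = 1/4.2502 − 26/116.1 = 0.235283 − 0.223945 = 0.011338.
Hence σ₀² = 1/0.011338 ≈ 88.2.

σ₀² = 88.2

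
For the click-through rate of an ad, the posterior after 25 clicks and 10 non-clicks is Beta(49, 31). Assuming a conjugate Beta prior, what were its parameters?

Under Beta–binomial conjugacy the posterior parameters are (α+s, β+f).
So α = 49 − 25 = 24 and β = 31 − 10 = 21.

Beta(24, 21)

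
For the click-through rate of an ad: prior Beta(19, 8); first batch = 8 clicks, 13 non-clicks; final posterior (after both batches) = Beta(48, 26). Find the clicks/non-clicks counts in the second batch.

Sequential conjugate updates are equivalent to a single update on the pooled data, so total successes = posterior α − prior α and total failures = posterior β − prior β.
Total across both batches: 48−19=29 clicks, 26−8=18 non-clicks.
Subtract the first batch: 29−8=21 clicks and 18−13=5 non-clicks.

21 clicks and 5 non-clicks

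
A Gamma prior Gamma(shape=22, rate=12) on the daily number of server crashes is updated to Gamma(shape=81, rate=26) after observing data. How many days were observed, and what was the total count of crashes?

Gamma–Poisson conjugacy: posterior shape = α + Σxᵢ, posterior rate = β + n.
Matching: Σxᵢ = 81 − 22 = 59 and n = 26 − 12 = 14.

n = 14 days with total 59 crashes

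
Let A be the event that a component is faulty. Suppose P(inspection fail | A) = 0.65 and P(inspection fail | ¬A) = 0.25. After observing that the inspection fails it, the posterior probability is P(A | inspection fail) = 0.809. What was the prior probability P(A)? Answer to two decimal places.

Bayes' rule in odds form gives O(A|E) = O(A)·[P(E|A)/P(E|¬A)], hence O(A) = O(A|E)/LR.
Posterior odds = 0.809/(1−0.809) = 4.2356. LR = 0.65/0.25 = 2.6000.
Prior odds = 4.2356/2.6000 = 1.6291, so P(A) = 1.6291/(1+1.6291) ≈ 0.62.

P(A) = 0.62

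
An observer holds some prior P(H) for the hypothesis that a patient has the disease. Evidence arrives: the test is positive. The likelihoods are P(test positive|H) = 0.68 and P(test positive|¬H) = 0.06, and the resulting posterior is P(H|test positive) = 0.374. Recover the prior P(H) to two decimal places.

In odds form, posterior odds = prior odds × likelihood ratio, so prior odds = posterior odds ÷ LR.
Posterior odds = 0.374/(1−0.374) = 0.5974. LR = 0.68/0.06 = 11.3333.
Prior odds = 0.5974/11.3333 = 0.0527, so P(H) = 0.0527/(1+0.0527) ≈ 0.05.

P(H) = 0.05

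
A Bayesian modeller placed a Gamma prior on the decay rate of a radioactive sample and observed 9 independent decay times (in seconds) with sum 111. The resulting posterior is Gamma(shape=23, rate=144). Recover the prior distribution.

Gamma–exponential conjugacy: posterior shape = α + n, posterior rate = β + Σtᵢ.
So α = 23 − 9 = 14 and β = 144 − 111 = 33.

Gamma(shape=14, rate=33)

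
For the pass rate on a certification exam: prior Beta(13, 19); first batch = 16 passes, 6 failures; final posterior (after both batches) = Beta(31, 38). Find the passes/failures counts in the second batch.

Sequential conjugate updates are equivalent to a single update on the pooled data, so total successes = posterior α − prior α and total failures = posterior β − prior β.
Total across both batches: 31−13=18 passes, 38−19=19 failures.
Subtract the first batch: 18−16=2 passes and 19−6=13 failures.

2 passes and 13 failures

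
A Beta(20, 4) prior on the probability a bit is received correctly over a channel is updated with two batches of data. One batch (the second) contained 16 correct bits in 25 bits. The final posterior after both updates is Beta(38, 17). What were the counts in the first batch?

2 correct bits and 4 errors

Sequential conjugate updates are equivalent to a single update on the pooled data, so total successes = posterior α − prior α and total failures = posterior β − prior β.
Total across both batches: 38−20=18 correct bits, 17−4=13 errors.
Subtract the second batch: 18−16=2 correct bits and 13−9=4 errors.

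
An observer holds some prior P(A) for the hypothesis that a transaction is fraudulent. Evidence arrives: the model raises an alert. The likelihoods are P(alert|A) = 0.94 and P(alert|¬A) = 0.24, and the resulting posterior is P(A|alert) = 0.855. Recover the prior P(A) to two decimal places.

In odds form, posterior odds = prior odds × likelihood ratio, so prior odds = posterior odds ÷ LR.
Posterior odds = 0.855/(1−0.855) = 5.8966. LR = 0.94/0.24 = 3.9167.
Prior odds = 5.8966/3.9167 = 1.5055, so P(A) = 1.5055/(1+1.5055) ≈ 0.60.

P(A) = 0.60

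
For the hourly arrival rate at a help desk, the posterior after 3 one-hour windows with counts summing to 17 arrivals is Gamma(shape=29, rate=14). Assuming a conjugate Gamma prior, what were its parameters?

Gamma(shape=12, rate=11)

A Gamma(α, β) prior (rate parametrization) on a Poisson rate with n observations summing to S gives posterior Gamma(α+S, β+n).
So α = 29 − 17 = 12 and β = 14 − 3 = 11.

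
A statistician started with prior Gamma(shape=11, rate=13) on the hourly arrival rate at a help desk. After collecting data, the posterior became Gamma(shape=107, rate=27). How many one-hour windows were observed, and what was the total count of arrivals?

Gamma–Poisson conjugacy: posterior shape = α + Σxᵢ, posterior rate = β + n.
Matching: Σxᵢ = 107 − 11 = 96 and n = 27 − 13 = 14.

n = 14 one-hour windows with total 96 arrivals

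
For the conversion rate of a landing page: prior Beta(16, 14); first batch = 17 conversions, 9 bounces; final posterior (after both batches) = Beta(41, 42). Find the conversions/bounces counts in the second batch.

Because Beta–binomial updating is additive in the counts, the combined data contributed (α_post−α_prior, β_post−β_prior) successes and failures.
Total across both batches: 41−16=25 conversions, 42−14=28 bounces.
Subtract the first batch: 25−17=8 conversions and 28−9=19 bounces.

8 conversions and 19 bounces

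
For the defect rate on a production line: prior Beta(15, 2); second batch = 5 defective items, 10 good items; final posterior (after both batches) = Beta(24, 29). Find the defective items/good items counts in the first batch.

Sequential conjugate updates are equivalent to a single update on the pooled data, so total successes = posterior α − prior α and total failures = posterior β − prior β.
Total across both batches: 24−15=9 defective items, 29−2=27 good items.
Subtract the second batch: 9−5=4 defective items and 27−10=17 good items.

4 defective items and 17 good items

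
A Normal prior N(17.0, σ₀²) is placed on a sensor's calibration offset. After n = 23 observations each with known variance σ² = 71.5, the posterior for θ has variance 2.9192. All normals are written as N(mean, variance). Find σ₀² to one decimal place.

σ₀² = 47.9

For the Normal–Normal model with known σ², precisions add: τ_n = τ₀ + n/σ².
So 1/σ₀² = 1/2.9192 − 23/71.5 = 0.342560 − 0.321678 = 0.020882.
Hence σ₀² = 1/0.020882 ≈ 47.9.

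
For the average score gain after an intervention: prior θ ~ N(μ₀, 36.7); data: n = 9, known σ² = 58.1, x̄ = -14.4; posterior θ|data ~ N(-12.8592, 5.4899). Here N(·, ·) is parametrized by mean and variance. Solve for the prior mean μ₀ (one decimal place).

μ₀ = -4.1

With known observation variance, the Normal–Normal posterior has precision τ_n = τ₀ + n/σ² and mean μ_n = (τ₀μ₀ + (n/σ²)x̄)/τ_n.
Here τ₀ = 1/36.7 = 0.027248 and τ_data = 9/58.1 = 0.154905, so τ_n = 0.182153.
Rearranging for μ₀: μ₀ = (μ_n·τ_n − τ_data·x̄)/τ₀ = (-12.8592·0.182153 − 0.154905·-14.4) / 0.027248 = -0.111710/0.027248 ≈ -4.1.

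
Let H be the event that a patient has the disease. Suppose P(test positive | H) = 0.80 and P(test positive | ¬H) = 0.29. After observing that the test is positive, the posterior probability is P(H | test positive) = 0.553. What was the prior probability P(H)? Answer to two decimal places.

Bayes' rule in odds form gives O(H|E) = O(H)·[P(E|H)/P(E|¬H)], hence O(H) = O(H|E)/LR.
Posterior odds = 0.553/(1−0.553) = 1.2371. LR = 0.80/0.29 = 2.7586.
Prior odds = 1.2371/2.7586 = 0.4485, so P(H) = 0.4485/(1+0.4485) ≈ 0.31.

P(H) = 0.31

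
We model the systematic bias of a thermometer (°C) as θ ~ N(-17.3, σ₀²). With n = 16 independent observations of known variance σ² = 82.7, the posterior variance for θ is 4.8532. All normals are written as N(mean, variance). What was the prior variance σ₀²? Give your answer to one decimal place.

Posterior precision equals prior precision plus data precision: 1/σ_n² = 1/σ₀² + n/σ².
So 1/σ₀² = 1/4.8532 − 16/82.7 = 0.206050 − 0.193470 = 0.012580.
Hence σ₀² = 1/0.012580 ≈ 79.5.

σ₀² = 79.5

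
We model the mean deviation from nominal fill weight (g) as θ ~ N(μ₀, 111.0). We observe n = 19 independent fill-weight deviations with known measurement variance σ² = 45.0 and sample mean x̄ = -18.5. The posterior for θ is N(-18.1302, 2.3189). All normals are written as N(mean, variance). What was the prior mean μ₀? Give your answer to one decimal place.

μ₀ = -0.8

With known observation variance, the Normal–Normal posterior has precision τ_n = τ₀ + n/σ² and mean μ_n = (τ₀μ₀ + (n/σ²)x̄)/τ_n.
Here τ₀ = 1/111.0 = 0.009009 and τ_data = 19/45.0 = 0.422222, so τ_n = 0.431231.
Rearranging for μ₀: μ₀ = (μ_n·τ_n − τ_data·x̄)/τ₀ = (-18.1302·0.431231 − 0.422222·-18.5) / 0.009009 = -0.007197/0.009009 ≈ -0.8.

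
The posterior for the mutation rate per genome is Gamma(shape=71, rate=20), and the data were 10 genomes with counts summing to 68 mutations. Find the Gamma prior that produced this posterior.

Gamma(shape=3, rate=10)

A Gamma(α, β) prior (rate parametrization) on a Poisson rate with n observations summing to S gives posterior Gamma(α+S, β+n).
So α = 71 − 68 = 3 and β = 20 − 10 = 10.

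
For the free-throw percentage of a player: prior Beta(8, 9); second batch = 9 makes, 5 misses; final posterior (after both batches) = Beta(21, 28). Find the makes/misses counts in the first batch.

Because Beta–binomial updating is additive in the counts, the combined data contributed (α_post−α_prior, β_post−β_prior) successes and failures.
Total across both batches: 21−8=13 makes, 28−9=19 misses.
Subtract the second batch: 13−9=4 makes and 19−5=14 misses.

4 makes and 14 misses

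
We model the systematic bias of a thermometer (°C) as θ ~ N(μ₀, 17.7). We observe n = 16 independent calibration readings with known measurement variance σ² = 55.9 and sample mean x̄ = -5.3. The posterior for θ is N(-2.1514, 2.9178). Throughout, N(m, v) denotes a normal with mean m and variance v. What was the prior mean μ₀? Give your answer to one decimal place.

The posterior mean is a precision-weighted average: μ_n = (τ₀μ₀ + τ_data·x̄)/(τ₀+τ_data), with τ₀=1/σ₀² and τ_data=n/σ².
Here τ₀ = 1/17.7 = 0.056497 and τ_data = 16/55.9 = 0.286225, so τ_n = 0.342722.
Rearranging for μ₀: μ₀ = (μ_n·τ_n − τ_data·x̄)/τ₀ = (-2.1514·0.342722 − 0.286225·-5.3) / 0.056497 = 0.779660/0.056497 ≈ 13.8.

μ₀ = 13.8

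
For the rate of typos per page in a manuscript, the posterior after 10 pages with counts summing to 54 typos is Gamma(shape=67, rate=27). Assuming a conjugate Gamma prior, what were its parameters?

Gamma(shape=13, rate=17)

Gamma–Poisson conjugacy: posterior shape = α + Σxᵢ, posterior rate = β + n.
So α = 67 − 54 = 13 and β = 27 − 10 = 17.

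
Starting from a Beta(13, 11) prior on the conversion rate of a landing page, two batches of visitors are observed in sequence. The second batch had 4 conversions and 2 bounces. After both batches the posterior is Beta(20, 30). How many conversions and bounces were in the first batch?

Because Beta–binomial updating is additive in the counts, the combined data contributed (α_post−α_prior, β_post−β_prior) successes and failures.
Total across both batches: 20−13=7 conversions, 30−11=19 bounces.
Subtract the second batch: 7−4=3 conversions and 19−2=17 bounces.

3 conversions and 17 bounces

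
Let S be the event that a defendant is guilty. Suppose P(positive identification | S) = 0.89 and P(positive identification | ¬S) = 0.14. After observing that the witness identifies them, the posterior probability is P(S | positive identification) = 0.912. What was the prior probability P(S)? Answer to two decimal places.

P(S) = 0.62

In odds form, posterior odds = prior odds × likelihood ratio, so prior odds = posterior odds ÷ LR.
Posterior odds = 0.912/(1−0.912) = 10.3636. LR = 0.89/0.14 = 6.3571.
Prior odds = 10.3636/6.3571 = 1.6302, so P(S) = 1.6302/(1+1.6302) ≈ 0.62.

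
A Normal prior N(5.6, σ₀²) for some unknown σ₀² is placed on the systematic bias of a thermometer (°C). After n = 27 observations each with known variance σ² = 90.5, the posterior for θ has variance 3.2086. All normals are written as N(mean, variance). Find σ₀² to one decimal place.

σ₀² = 75.1

For the Normal–Normal model with known σ², precisions add: τ_n = τ₀ + n/σ².
So 1/σ₀² = 1/3.2086 − 27/90.5 = 0.311662 − 0.298343 = 0.013319.
Hence σ₀² = 1/0.013319 ≈ 75.1.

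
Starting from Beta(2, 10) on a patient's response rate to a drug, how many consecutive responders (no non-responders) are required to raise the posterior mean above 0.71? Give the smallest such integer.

After k responders and 0 non-responders the posterior is Beta(2+k, 10), with mean (2+k)/(2+10+k).
Set (2+k)/(12+k) > 0.71 and solve: k > (0.71·12 − 2)/(1 − 0.71) = 22.483.
The smallest integer exceeding 22.483 is 23, and checking k=23: (25)/(35) = 0.7143 > 0.71.

k = 23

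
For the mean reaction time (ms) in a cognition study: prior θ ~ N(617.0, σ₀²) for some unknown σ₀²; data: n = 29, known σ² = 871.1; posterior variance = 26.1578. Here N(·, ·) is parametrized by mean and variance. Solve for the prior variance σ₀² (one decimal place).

For the Normal–Normal model with known σ², precisions add: τ_n = τ₀ + n/σ².
So 1/σ₀² = 1/26.1578 − 29/871.1 = 0.038230 − 0.033291 = 0.004939.
Hence σ₀² = 1/0.004939 ≈ 202.5.

σ₀² = 202.5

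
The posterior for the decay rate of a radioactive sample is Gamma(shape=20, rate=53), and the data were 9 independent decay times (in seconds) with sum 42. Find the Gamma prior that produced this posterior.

For an exponential likelihood with a Gamma(α, β) prior on the rate, n observations with total T give posterior Gamma(α+n, β+T).
So α = 20 − 9 = 11 and β = 53 − 42 = 11.

Gamma(shape=11, rate=11)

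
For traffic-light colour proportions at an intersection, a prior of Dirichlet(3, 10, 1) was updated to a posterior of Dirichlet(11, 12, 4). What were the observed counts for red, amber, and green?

For a Dirichlet(α) prior with multinomial counts c, the posterior is Dirichlet(α + c) componentwise.
Counts are posterior − prior componentwise: 11−3=8, 12−10=2, 4−1=3.

counts (8, 2, 3)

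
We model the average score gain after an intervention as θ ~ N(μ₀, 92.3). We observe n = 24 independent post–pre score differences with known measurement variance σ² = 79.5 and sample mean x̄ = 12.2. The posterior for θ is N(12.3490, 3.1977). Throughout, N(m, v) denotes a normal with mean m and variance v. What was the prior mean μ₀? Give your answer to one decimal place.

The posterior mean is a precision-weighted average: μ_n = (τ₀μ₀ + τ_data·x̄)/(τ₀+τ_data), with τ₀=1/σ₀² and τ_data=n/σ².
Here τ₀ = 1/92.3 = 0.010834 and τ_data = 24/79.5 = 0.301887, so τ_n = 0.312721.
Rearranging for μ₀: μ₀ = (μ_n·τ_n − τ_data·x̄)/τ₀ = (12.3490·0.312721 − 0.301887·12.2) / 0.010834 = 0.178770/0.010834 ≈ 16.5.

μ₀ = 16.5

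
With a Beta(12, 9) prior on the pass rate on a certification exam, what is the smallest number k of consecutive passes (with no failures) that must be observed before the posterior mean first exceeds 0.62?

After k passes and 0 failures the posterior is Beta(12+k, 9), with mean (12+k)/(12+9+k).
Set (12+k)/(21+k) > 0.62 and solve: k > (0.62·21 − 12)/(1 − 0.62) = 2.684.
The smallest integer exceeding 2.684 is 3.

k = 3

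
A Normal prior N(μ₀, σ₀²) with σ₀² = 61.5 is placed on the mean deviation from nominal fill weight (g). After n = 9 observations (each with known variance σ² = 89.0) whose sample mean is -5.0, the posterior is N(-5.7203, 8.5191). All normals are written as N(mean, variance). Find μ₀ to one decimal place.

With known observation variance, the Normal–Normal posterior has precision τ_n = τ₀ + n/σ² and mean μ_n = (τ₀μ₀ + (n/σ²)x̄)/τ_n.
Here τ₀ = 1/61.5 = 0.016260 and τ_data = 9/89.0 = 0.101124, so τ_n = 0.117384.
Rearranging for μ₀: μ₀ = (μ_n·τ_n − τ_data·x̄)/τ₀ = (-5.7203·0.117384 − 0.101124·-5.0) / 0.016260 = -0.165852/0.016260 ≈ -10.2.

μ₀ = -10.2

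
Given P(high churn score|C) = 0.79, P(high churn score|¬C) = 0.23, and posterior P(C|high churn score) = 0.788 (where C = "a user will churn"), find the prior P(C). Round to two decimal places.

Bayes' rule in odds form gives O(C|E) = O(C)·[P(E|C)/P(E|¬C)], hence O(C) = O(C|E)/LR.
Posterior odds = 0.788/(1−0.788) = 3.7170. LR = 0.79/0.23 = 3.4348.
Prior odds = 3.7170/3.4348 = 1.0822, so P(C) = 1.0822/(1+1.0822) ≈ 0.52.

P(C) = 0.52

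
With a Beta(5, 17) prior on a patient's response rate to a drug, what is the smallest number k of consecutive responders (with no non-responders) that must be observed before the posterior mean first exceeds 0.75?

After k responders and 0 non-responders the posterior is Beta(5+k, 17), with mean (5+k)/(5+17+k).
Set (5+k)/(22+k) > 0.75 and solve: k > (0.75·22 − 5)/(1 − 0.75) = 46.000.
The smallest integer exceeding 46.000 is 47, and checking k=47: (52)/(69) = 0.7536 > 0.75.

k = 47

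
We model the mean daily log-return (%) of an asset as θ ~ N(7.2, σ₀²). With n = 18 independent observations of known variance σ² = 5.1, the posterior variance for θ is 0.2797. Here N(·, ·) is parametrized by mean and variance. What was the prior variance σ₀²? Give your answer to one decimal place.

σ₀² = 21.8

For the Normal–Normal model with known σ², precisions add: τ_n = τ₀ + n/σ².
So 1/σ₀² = 1/0.2797 − 18/5.1 = 3.575259 − 3.529412 = 0.045847.
Hence σ₀² = 1/0.045847 ≈ 21.8.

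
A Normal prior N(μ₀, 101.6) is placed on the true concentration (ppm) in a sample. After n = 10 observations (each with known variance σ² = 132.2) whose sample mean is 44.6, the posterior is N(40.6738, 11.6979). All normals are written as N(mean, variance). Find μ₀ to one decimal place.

μ₀ = 10.5

The posterior mean is a precision-weighted average: μ_n = (τ₀μ₀ + τ_data·x̄)/(τ₀+τ_data), with τ₀=1/σ₀² and τ_data=n/σ².
Here τ₀ = 1/101.6 = 0.009843 and τ_data = 10/132.2 = 0.075643, so τ_n = 0.085486.
Rearranging for μ₀: μ₀ = (μ_n·τ_n − τ_data·x̄)/τ₀ = (40.6738·0.085486 − 0.075643·44.6) / 0.009843 = 0.103363/0.009843 ≈ 10.5.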